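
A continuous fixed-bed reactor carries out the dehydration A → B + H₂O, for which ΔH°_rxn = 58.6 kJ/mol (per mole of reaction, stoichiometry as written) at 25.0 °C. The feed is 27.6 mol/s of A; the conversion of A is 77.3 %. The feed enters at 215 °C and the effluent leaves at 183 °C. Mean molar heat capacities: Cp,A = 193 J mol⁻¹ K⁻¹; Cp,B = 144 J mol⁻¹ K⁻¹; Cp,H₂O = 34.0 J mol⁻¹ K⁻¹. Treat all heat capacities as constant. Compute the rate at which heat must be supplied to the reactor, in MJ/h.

Q_in = 3710 MJ/h

Extent of reaction ξ = 0.773 × 27.6 = 21.335 mol/s
Reaction term: ξ·ΔH°_rxn = 21.335 × 58.6 = 1250.2 kJ/s
Sensible, feed 215→25 °C: -1012.1 kJ/s
Outlet flows (mol/s): A 6.2652, B 21.335, H₂O 21.335
Sensible, products 25→183 °C: 791.07 kJ/s
Q = ΔH = 1029.2 kJ/s = 1029.2 kW
Heat supplied = 3705.1 MJ/h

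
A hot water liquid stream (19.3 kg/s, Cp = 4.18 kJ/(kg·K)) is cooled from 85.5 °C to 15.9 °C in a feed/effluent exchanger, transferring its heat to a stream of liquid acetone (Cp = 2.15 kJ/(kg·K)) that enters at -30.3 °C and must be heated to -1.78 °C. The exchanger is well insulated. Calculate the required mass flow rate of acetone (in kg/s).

ṁ_c = 91.6 kg/s

Heat released by hot stream: Q = 19.3 × 4.18 × (85.5 − 15.9) = 5614.9 kJ/s
Energy balance on cold side (adiabatic exchanger): Q = ṁ_c·Cp_c·(T_c,out − T_c,in)
ṁ_c = 5614.9 / [2.15 × (-1.78 − -30.3)] = 91.57 kg/s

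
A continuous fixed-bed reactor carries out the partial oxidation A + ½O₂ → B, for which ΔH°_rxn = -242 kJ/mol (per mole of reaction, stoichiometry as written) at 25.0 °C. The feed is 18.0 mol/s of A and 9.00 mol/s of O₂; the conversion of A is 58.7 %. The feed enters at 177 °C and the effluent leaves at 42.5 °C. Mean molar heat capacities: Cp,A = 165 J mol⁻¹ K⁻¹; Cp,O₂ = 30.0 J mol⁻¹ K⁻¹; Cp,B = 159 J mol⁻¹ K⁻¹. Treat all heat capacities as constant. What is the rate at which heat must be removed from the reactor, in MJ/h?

Extent of reaction ξ = 0.587 × 18.0 = 10.566 mol/s
Reaction term: ξ·ΔH°_rxn = 10.566 × -242 = -2557 kJ/s
Sensible, feed 177→25 °C: -492.48 kJ/s
Outlet flows (mol/s): A 7.434, O₂ 3.717, B 10.566
Sensible, products 25→42.5 °C: 52.817 kJ/s
Q = ΔH = -2996.6 kJ/s = -2996.6 kW
Heat removed = 10788 MJ/h

Q_out = 10800 MJ/h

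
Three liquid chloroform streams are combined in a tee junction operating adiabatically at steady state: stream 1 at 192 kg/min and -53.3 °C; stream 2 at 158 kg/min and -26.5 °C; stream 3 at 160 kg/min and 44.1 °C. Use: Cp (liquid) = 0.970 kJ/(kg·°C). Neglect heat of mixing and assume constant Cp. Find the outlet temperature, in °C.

No heat crosses the boundary, so H_out = H_in.
Σ ṁᵢCp,ᵢTᵢ = 192×0.970×-53.3 + 158×0.970×-26.5 + 160×0.970×44.1 = -7143.7
Σ ṁᵢCp,ᵢ = 192×0.970 + 158×0.970 + 160×0.970 = 494.7
T_out = -7143.7 / 494.7 = -14.44 °C

T_out = -14.4 °C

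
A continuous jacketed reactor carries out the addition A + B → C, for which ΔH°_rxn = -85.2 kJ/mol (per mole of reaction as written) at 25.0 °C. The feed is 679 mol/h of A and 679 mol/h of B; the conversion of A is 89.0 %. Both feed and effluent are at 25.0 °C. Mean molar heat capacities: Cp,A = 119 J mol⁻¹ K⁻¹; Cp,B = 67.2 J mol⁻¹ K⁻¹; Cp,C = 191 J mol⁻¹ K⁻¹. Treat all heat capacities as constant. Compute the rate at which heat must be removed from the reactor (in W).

Extent of reaction ξ = 0.890 × 679 = 604.31 mol/h
Reaction term: ξ·ΔH°_rxn = 604.31 × -85.2 = -51487 kJ/h
Q = ΔH = -51487 kJ/h = -14.302 kW
Heat removed = 14302 W

Q_out = 14300 W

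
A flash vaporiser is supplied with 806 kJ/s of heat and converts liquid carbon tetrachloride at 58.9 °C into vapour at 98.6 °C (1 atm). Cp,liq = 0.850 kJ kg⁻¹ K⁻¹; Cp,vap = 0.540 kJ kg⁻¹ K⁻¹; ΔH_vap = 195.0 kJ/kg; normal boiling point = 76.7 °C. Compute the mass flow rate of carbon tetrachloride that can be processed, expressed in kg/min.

Δh = 0.850×(76.7−58.9) + 195.0 + 0.540×(98.6−76.7) = 221.96 kJ/kg
Q = 806 kJ/s = 806 kJ/s = 48360 kJ/min
ṁ = Q/Δh = 48360 / 221.96 = 217.88 kg/min

ṁ = 218 kg/min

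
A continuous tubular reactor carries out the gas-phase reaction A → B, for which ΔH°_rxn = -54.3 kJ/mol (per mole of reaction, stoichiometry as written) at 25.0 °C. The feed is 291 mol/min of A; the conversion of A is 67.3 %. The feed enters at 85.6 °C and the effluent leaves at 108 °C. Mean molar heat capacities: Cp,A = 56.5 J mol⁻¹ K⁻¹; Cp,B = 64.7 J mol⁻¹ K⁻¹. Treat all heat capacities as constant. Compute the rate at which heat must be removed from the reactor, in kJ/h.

Extent of reaction ξ = 0.673 × 291 = 195.84 mol/min
Reaction term: ξ·ΔH°_rxn = 195.84 × -54.3 = -10634 kJ/min
Sensible, feed 85.6→25 °C: -996.35 kJ/min
Outlet flows (mol/min): A 95.157, B 195.84
Sensible, products 25→108 °C: 1497.9 kJ/min
Q = ΔH = -10133 kJ/min = -168.88 kW
Heat removed = 607960 kJ/h

Q_out = 608000 kJ/h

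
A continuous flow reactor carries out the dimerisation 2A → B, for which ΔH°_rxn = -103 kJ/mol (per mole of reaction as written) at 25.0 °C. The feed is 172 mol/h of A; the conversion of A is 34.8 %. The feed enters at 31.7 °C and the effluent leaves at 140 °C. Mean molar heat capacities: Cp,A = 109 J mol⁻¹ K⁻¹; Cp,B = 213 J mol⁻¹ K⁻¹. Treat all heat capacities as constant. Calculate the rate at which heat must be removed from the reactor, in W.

Q_out = 297 W

Extent of reaction ξ = 0.348 × 172 / 2 = 29.928 mol/h
Reaction term: ξ·ΔH°_rxn = 29.928 × -103 = -3082.6 kJ/h
Sensible, feed 31.7→25 °C: -125.61 kJ/h
Outlet flows (mol/h): A 112.14, B 29.928
Sensible, products 25→140 °C: 2138.8 kJ/h
Q = ΔH = -1069.4 kJ/h = -0.29705 kW
Heat removed = 297.05 W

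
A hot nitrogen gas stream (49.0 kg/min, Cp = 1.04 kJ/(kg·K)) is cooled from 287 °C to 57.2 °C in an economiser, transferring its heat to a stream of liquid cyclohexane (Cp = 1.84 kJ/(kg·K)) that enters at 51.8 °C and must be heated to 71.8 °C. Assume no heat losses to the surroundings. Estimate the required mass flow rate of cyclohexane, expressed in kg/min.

ṁ_c = 318 kg/min

Heat released by hot stream: Q = 49.0 × 1.04 × (287 − 57.2) = 11711 kJ/min
Energy balance on cold side (adiabatic exchanger): Q = ṁ_c·Cp_c·(T_c,out − T_c,in)
ṁ_c = 11711 / [1.84 × (71.8 − 51.8)] = 318.22 kg/min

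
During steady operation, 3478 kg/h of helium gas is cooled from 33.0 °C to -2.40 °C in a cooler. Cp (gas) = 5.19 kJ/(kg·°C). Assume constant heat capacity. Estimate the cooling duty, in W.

Q = ṁ·Cp·ΔT = 3478 × 5.19 × (-2.40 − 33.0) = -639000 kJ/h
Converting: 639000 / 3600 s = 177.5 kW
Cooling duty = 177500 W

Q_c = 177000 W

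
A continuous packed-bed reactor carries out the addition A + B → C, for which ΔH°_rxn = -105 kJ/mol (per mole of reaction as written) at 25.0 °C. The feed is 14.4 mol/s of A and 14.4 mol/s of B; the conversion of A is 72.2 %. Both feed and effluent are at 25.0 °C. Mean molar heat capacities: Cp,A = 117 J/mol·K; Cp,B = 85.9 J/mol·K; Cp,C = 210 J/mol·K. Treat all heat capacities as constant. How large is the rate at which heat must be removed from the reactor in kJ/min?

Q_out = 65500 kJ/min

Extent of reaction ξ = 0.722 × 14.4 = 10.397 mol/s
Reaction term: ξ·ΔH°_rxn = 10.397 × -105 = -1091.7 kJ/s
Q = ΔH = -1091.7 kJ/s = -1091.7 kW
Heat removed = 65500 kJ/min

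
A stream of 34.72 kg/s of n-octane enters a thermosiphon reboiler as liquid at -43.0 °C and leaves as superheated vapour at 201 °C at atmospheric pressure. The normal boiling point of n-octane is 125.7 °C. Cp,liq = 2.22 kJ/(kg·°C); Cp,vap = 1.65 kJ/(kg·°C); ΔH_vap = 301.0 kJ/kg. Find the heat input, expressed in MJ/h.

Q = 100000 MJ/h

liquid -43.0→125.7 °C: 374.51 kJ/kg
vaporisation at 125.7 °C: 301 kJ/kg
vapour 125.7→201 °C: 124.24 kJ/kg
Δh = 374.51 + 301 + 124.24 = 799.76 kJ/kg
Q = ṁ·Δh = 34.72 kg/s × 799.76 kJ/kg = 27768 kJ/s
|Q| = 27768 kW = 99963 MJ/h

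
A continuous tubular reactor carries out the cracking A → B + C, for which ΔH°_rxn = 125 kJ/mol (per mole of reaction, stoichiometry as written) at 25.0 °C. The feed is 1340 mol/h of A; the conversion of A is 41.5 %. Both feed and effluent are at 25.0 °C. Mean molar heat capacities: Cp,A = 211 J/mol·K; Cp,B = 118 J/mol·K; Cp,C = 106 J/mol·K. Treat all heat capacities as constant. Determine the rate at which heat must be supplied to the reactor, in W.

Extent of reaction ξ = 0.415 × 1340 = 556.1 mol/h
Reaction term: ξ·ΔH°_rxn = 556.1 × 125 = 69512 kJ/h
Q = ΔH = 69512 kJ/h = 19.309 kW
Heat supplied = 19309 W

Q_in = 19300 W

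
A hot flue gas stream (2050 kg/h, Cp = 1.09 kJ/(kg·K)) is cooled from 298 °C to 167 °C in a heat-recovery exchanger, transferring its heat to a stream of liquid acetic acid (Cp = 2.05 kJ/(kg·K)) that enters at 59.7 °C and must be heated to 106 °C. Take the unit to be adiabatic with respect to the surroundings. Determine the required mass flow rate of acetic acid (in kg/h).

Heat released by hot stream: Q = 2050 × 1.09 × (298 − 167) = 292720 kJ/h
Energy balance on cold side (adiabatic exchanger): Q = ṁ_c·Cp_c·(T_c,out − T_c,in)
ṁ_c = 292720 / [2.05 × (106 − 59.7)] = 3084 kg/h

ṁ_c = 3080 kg/h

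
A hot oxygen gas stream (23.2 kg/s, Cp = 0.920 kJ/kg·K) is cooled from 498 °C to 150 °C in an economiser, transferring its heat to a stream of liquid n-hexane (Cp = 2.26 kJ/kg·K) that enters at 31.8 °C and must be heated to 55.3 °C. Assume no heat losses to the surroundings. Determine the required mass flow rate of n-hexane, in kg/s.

ṁ_c = 140 kg/s

Heat released by hot stream: Q = 23.2 × 0.920 × (498 − 150) = 7427.7 kJ/s
Energy balance on cold side (adiabatic exchanger): Q = ṁ_c·Cp_c·(T_c,out − T_c,in)
ṁ_c = 7427.7 / [2.26 × (55.3 − 31.8)] = 139.86 kg/s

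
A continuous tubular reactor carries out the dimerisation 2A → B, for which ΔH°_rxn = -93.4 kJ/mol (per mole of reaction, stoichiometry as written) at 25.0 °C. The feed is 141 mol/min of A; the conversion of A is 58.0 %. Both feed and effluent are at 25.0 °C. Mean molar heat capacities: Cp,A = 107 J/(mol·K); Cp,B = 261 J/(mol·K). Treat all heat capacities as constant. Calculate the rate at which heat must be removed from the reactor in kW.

Q_out = 63.7 kW

Extent of reaction ξ = 0.580 × 141 / 2 = 40.89 mol/min
Reaction term: ξ·ΔH°_rxn = 40.89 × -93.4 = -3819.1 kJ/min
Q = ΔH = -3819.1 kJ/min = -63.652 kW
Heat removed = 63.652 kW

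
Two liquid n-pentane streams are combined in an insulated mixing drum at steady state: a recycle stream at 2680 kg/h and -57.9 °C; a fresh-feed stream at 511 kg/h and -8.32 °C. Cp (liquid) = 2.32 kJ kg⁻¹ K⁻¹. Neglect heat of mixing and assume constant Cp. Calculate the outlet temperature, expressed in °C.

T_out = -50.0 °C

No heat crosses the boundary, so H_out = H_in.
T_out = Σ ṁᵢCp,ᵢTᵢ / Σ ṁᵢCp,ᵢ
      = -369860 / 7403.1 = -49.96 °C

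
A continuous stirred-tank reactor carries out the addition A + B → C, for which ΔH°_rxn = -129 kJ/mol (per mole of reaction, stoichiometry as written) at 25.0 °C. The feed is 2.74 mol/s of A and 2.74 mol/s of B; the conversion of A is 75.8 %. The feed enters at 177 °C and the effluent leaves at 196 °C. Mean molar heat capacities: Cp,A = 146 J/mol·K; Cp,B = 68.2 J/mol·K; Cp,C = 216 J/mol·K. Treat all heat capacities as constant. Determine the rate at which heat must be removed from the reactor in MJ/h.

Extent of reaction ξ = 0.758 × 2.74 = 2.0769 mol/s
Reaction term: ξ·ΔH°_rxn = 2.0769 × -129 = -267.92 kJ/s
Sensible, feed 177→25 °C: -89.21 kJ/s
Outlet flows (mol/s): A 0.66308, B 0.66308, C 2.0769
Sensible, products 25→196 °C: 101 kJ/s
Q = ΔH = -256.13 kJ/s = -256.13 kW
Heat removed = 922.08 MJ/h

Q_out = 922 MJ/h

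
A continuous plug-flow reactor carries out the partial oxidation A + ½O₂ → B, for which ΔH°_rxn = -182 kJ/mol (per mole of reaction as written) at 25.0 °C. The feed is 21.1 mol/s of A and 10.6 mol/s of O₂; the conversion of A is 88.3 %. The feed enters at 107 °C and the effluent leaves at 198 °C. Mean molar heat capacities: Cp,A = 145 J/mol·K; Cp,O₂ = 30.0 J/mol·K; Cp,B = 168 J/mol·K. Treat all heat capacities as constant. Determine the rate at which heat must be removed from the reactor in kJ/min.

Q_out = 183000 kJ/min

Extent of reaction ξ = 0.883 × 21.1 = 18.631 mol/s
Reaction term: ξ·ΔH°_rxn = 18.631 × -182 = -3390.9 kJ/s
Sensible, feed 107→25 °C: -276.95 kJ/s
Outlet flows (mol/s): A 2.4687, O₂ 1.2843, B 18.631
Sensible, products 25→198 °C: 610.09 kJ/s
Q = ΔH = -3057.8 kJ/s = -3057.8 kW
Heat removed = 183470 kJ/min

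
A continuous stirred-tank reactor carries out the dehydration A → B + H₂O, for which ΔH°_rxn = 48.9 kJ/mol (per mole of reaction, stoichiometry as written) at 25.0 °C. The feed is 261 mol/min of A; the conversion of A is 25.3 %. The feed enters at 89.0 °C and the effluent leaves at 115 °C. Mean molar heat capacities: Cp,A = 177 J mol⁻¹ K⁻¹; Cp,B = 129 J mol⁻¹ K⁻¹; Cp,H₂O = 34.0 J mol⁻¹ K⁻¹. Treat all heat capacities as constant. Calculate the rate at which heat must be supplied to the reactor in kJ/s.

Q_in = 72.4 kJ/s

Extent of reaction ξ = 0.253 × 261 = 66.033 mol/min
Reaction term: ξ·ΔH°_rxn = 66.033 × 48.9 = 3229 kJ/min
Sensible, feed 89.0→25 °C: -2956.6 kJ/min
Outlet flows (mol/min): A 194.97, B 66.033, H₂O 66.033
Sensible, products 25→115 °C: 4074.5 kJ/min
Q = ΔH = 4346.9 kJ/min = 72.449 kW
Heat supplied = 72.449 kJ/s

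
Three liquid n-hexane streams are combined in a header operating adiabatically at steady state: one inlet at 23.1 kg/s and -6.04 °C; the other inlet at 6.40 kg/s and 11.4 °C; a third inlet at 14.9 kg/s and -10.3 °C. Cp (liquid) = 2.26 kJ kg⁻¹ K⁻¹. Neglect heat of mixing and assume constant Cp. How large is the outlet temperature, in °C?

T_out = -4.96 °C

Energy balance with Q = 0: Σ ṁᵢCp,ᵢ(T_out − Tᵢ) = 0
Σ ṁᵢCp,ᵢTᵢ = 23.1×2.26×-6.04 + 6.40×2.26×11.4 + 14.9×2.26×-10.3 = -497.28
Σ ṁᵢCp,ᵢ = 23.1×2.26 + 6.40×2.26 + 14.9×2.26 = 100.34
T_out = -497.28 / 100.34 = -4.9557 °C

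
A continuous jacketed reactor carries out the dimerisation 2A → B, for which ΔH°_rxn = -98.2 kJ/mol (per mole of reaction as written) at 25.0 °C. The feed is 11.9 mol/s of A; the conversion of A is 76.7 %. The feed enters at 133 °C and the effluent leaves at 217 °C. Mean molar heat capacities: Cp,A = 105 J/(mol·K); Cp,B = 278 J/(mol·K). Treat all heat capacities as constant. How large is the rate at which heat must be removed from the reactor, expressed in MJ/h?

Extent of reaction ξ = 0.767 × 11.9 / 2 = 4.5636 mol/s
Reaction term: ξ·ΔH°_rxn = 4.5636 × -98.2 = -448.15 kJ/s
Sensible, feed 133→25 °C: -134.95 kJ/s
Outlet flows (mol/s): A 2.7727, B 4.5636
Sensible, products 25→217 °C: 299.49 kJ/s
Q = ΔH = -283.61 kJ/s = -283.61 kW
Heat removed = 1021 MJ/h

Q_out = 1020 MJ/h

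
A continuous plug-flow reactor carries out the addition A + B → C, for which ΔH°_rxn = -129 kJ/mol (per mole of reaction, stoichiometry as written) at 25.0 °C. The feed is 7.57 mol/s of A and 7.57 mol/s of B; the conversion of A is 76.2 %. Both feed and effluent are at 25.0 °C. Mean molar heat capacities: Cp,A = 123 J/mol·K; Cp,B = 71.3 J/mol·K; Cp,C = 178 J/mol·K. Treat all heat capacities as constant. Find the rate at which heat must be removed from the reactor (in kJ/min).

Q_out = 44600 kJ/min

Extent of reaction ξ = 0.762 × 7.57 = 5.7683 mol/s
Reaction term: ξ·ΔH°_rxn = 5.7683 × -129 = -744.12 kJ/s
Q = ΔH = -744.12 kJ/s = -744.12 kW
Heat removed = 44647 kJ/min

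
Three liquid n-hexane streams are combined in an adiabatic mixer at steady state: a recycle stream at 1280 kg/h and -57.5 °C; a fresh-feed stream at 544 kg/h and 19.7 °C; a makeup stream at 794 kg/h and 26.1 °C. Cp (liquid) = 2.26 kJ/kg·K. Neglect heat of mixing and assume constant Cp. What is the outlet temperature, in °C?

No heat crosses the boundary, so H_out = H_in.
T_out = Σ ṁᵢCp,ᵢTᵢ / Σ ṁᵢCp,ᵢ
      = -95281 / 5916.7 = -16.104 °C

T_out = -16.1 °C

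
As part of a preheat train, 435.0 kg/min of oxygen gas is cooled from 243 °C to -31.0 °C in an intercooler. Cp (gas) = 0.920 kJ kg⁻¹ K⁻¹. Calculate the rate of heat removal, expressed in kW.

Q = ṁ·Cp·ΔT = 435.0 × 0.920 × (-31.0 − 243) = -109650 kJ/min
Converting: 109650 / 60 s = 1827.6 kW

Q_c = 1830 kW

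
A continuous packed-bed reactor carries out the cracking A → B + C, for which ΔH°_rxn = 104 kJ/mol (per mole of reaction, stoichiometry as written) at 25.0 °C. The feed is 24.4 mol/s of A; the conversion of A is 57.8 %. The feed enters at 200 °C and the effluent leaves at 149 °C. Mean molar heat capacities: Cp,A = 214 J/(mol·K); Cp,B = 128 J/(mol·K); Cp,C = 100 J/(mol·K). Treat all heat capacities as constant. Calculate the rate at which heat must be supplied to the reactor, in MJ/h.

Extent of reaction ξ = 0.578 × 24.4 = 14.103 mol/s
Reaction term: ξ·ΔH°_rxn = 14.103 × 104 = 1466.7 kJ/s
Sensible, feed 200→25 °C: -913.78 kJ/s
Outlet flows (mol/s): A 10.297, B 14.103, C 14.103
Sensible, products 25→149 °C: 671.96 kJ/s
Q = ΔH = 1224.9 kJ/s = 1224.9 kW
Heat supplied = 4409.7 MJ/h

Q_in = 4410 MJ/h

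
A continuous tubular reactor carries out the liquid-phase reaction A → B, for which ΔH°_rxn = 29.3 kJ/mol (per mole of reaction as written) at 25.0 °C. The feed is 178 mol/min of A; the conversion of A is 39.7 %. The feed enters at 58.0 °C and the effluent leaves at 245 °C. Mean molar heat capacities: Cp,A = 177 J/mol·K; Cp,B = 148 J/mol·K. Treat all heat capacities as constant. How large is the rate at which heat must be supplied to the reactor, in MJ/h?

Extent of reaction ξ = 0.397 × 178 = 70.666 mol/min
Reaction term: ξ·ΔH°_rxn = 70.666 × 29.3 = 2070.5 kJ/min
Sensible, feed 58.0→25 °C: -1039.7 kJ/min
Outlet flows (mol/min): A 107.33, B 70.666
Sensible, products 25→245 °C: 6480.5 kJ/min
Q = ΔH = 7511.3 kJ/min = 125.19 kW
Heat supplied = 450.68 MJ/h

Q_in = 451 MJ/h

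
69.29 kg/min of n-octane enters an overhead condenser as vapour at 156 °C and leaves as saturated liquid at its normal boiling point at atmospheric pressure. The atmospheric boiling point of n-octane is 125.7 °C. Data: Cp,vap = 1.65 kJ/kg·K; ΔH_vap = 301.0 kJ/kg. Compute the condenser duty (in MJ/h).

Q_c = 1460 MJ/h

vapour 156→125.7 °C: -49.995 kJ/kg
condensation at 125.7 °C: -301 kJ/kg
Δh = -49.995 + -301 = -351 kJ/kg
Q = ṁ·Δh = 69.29 kg/min × -351 kJ/kg = -24320 kJ/min
|Q| = 405.34 kW = 1459.2 MJ/h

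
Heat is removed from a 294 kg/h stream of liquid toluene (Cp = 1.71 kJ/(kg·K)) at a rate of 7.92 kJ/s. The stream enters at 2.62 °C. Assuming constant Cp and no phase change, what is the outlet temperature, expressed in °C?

Q = 7.92 kJ/s = 28512 kJ/h
ΔT = Q/(ṁ·Cp) = 28512/(294×1.71) = 56.713 K
T_out = 2.62 − 56.713 = -54.093 °C

T_out = -54.1 °C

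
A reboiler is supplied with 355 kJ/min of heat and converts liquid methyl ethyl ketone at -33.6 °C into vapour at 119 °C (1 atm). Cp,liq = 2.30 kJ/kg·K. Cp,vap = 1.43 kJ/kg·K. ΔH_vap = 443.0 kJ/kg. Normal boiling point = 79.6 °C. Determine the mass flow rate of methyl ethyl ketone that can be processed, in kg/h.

ṁ = 28.0 kg/h

Δh = 2.30×(79.6−-33.6) + 443.0 + 1.43×(119−79.6) = 759.7 kJ/kg
Q = 355 kJ/min = 5.9167 kJ/s = 21300 kJ/h
ṁ = Q/Δh = 21300 / 759.7 = 28.037 kg/h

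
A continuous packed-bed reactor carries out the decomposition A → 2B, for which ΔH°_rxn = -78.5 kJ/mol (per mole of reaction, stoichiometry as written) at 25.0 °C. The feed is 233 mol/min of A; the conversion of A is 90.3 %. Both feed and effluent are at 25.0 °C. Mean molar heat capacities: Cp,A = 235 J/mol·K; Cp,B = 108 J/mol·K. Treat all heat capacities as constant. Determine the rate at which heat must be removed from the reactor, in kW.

Q_out = 275 kW

Extent of reaction ξ = 0.903 × 233 = 210.4 mol/min
Reaction term: ξ·ΔH°_rxn = 210.4 × -78.5 = -16516 kJ/min
Q = ΔH = -16516 kJ/min = -275.27 kW
Heat removed = 275.27 kW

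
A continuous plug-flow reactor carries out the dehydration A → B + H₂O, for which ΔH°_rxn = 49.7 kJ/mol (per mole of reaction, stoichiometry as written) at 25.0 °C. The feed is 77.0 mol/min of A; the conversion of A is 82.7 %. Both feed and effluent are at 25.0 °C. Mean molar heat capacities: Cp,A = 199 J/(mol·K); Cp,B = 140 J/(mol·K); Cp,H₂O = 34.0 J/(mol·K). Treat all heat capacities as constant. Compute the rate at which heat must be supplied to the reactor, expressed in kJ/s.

Extent of reaction ξ = 0.827 × 77.0 = 63.679 mol/min
Reaction term: ξ·ΔH°_rxn = 63.679 × 49.7 = 3164.8 kJ/min
Q = ΔH = 3164.8 kJ/min = 52.747 kW
Heat supplied = 52.747 kJ/s

Q_in = 52.7 kJ/s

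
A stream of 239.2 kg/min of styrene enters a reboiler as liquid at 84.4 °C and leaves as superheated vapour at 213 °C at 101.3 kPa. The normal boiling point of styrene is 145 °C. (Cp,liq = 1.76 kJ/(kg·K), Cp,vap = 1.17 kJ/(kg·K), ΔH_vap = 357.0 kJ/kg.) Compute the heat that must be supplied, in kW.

liquid 84.4→145 °C: 106.66 kJ/kg
vaporisation at 145 °C: 357 kJ/kg
vapour 145→213 °C: 79.56 kJ/kg
Δh = 106.66 + 357 + 79.56 = 543.22 kJ/kg
Q = ṁ·Δh = 239.2 kg/min × 543.22 kJ/kg = 129940 kJ/min
|Q| = 2165.6 kW

Q = 2170 kW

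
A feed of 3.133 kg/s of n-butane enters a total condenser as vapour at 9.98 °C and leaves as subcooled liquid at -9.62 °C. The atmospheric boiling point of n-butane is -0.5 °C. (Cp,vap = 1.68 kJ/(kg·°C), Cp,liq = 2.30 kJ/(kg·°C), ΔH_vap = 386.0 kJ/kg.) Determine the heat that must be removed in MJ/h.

vapour 9.98→-0.5 °C: -17.606 kJ/kg
condensation at -0.5 °C: -386 kJ/kg
liquid -0.5→-9.62 °C: -20.976 kJ/kg
Δh = -17.606 + -386 + -20.976 = -424.58 kJ/kg
Q = ṁ·Δh = 3.133 kg/s × -424.58 kJ/kg = -1330.2 kJ/s
|Q| = 1330.2 kW = 4788.8 MJ/h

Q_c = 4790 MJ/h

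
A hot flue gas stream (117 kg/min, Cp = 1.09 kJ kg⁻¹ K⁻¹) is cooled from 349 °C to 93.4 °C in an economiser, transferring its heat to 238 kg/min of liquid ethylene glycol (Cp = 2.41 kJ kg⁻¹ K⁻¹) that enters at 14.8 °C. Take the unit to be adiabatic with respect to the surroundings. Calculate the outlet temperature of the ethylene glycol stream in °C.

Heat released by hot stream: Q = 117 × 1.09 × (349 − 93.4) = 32597 kJ/min
Energy balance on cold side (adiabatic exchanger): Q = ṁ_c·Cp_c·(T_c,out − T_c,in)
T_c,out = 14.8 + 32597/(238 × 2.41) = 71.63 °C

T_c,out = 71.6 °C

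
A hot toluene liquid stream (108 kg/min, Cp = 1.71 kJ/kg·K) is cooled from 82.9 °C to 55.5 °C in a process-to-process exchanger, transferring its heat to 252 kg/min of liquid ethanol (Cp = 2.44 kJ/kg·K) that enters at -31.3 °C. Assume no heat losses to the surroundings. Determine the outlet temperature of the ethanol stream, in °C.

T_c,out = -23.1 °C

Heat released by hot stream: Q = 108 × 1.71 × (82.9 − 55.5) = 5060.2 kJ/min
Energy balance on cold side (adiabatic exchanger): Q = ṁ_c·Cp_c·(T_c,out − T_c,in)
T_c,out = -31.3 + 5060.2/(252 × 2.44) = -23.07 °C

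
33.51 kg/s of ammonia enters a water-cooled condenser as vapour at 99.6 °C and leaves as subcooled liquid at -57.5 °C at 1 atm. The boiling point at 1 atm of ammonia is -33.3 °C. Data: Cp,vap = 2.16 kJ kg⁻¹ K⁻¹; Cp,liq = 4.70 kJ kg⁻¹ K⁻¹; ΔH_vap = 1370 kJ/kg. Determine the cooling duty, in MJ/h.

vapour 99.6→-33.3 °C: -287.06 kJ/kg
condensation at -33.3 °C: -1370 kJ/kg
liquid -33.3→-57.5 °C: -113.74 kJ/kg
Δh = -287.06 + -1370 + -113.74 = -1770.8 kJ/kg
Q = ṁ·Δh = 33.51 kg/s × -1770.8 kJ/kg = -59340 kJ/s
|Q| = 59340 kW = 213620 MJ/h

Q_c = 214000 MJ/h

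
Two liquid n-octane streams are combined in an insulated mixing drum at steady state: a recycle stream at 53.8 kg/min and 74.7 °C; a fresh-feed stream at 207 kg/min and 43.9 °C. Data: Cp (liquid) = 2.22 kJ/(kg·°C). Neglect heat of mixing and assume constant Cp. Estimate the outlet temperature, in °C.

Energy balance with Q = 0: Σ ṁᵢCp,ᵢ(T_out − Tᵢ) = 0
T_out = Σ ṁᵢCp,ᵢTᵢ / Σ ṁᵢCp,ᵢ
      = 29096 / 578.98 = 50.254 °C

T_out = 50.3 °C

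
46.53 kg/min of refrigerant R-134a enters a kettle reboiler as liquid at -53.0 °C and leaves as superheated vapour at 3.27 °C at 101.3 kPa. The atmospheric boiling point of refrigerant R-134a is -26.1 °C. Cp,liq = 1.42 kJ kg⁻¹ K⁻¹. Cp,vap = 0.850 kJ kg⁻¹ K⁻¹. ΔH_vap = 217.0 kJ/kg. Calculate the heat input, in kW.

liquid -53.0→-26.1 °C: 38.198 kJ/kg
vaporisation at -26.1 °C: 217 kJ/kg
vapour -26.1→3.27 °C: 24.965 kJ/kg
Δh = 38.198 + 217 + 24.965 = 280.16 kJ/kg
Q = ṁ·Δh = 46.53 kg/min × 280.16 kJ/kg = 13036 kJ/min
|Q| = 217.27 kW

Q = 217 kW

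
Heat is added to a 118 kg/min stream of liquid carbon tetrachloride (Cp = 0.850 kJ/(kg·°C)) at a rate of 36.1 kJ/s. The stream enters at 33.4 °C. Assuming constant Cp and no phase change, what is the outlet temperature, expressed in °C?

Q = 36.1 kJ/s = 2166 kJ/min
ΔT = Q/(ṁ·Cp) = 2166/(118×0.850) = 21.595 K
T_out = 33.4 + 21.595 = 54.995 °C

T_out = 55.0 °C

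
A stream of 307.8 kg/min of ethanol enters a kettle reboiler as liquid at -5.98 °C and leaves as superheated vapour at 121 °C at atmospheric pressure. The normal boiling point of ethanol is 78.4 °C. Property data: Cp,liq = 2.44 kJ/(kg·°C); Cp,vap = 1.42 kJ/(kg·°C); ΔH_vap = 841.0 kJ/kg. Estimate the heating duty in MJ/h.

Q = 20500 MJ/h

liquid -5.98→78.4 °C: 205.89 kJ/kg
vaporisation at 78.4 °C: 841 kJ/kg
vapour 78.4→121 °C: 60.492 kJ/kg
Δh = 205.89 + 841 + 60.492 = 1107.4 kJ/kg
Q = ṁ·Δh = 307.8 kg/min × 1107.4 kJ/kg = 340850 kJ/min
|Q| = 5680.9 kW = 20451 MJ/h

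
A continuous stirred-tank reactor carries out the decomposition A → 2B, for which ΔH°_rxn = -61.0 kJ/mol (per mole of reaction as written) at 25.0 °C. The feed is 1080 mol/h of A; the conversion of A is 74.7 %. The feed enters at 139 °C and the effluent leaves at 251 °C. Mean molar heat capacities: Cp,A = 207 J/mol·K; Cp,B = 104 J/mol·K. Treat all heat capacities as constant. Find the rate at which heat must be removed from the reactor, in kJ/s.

Q_out = 6.66 kJ/s

Extent of reaction ξ = 0.747 × 1080 = 806.76 mol/h
Reaction term: ξ·ΔH°_rxn = 806.76 × -61.0 = -49212 kJ/h
Sensible, feed 139→25 °C: -25486 kJ/h
Outlet flows (mol/h): A 273.24, B 1613.5
Sensible, products 25→251 °C: 50707 kJ/h
Q = ΔH = -23991 kJ/h = -6.6643 kW
Heat removed = 6.6643 kJ/s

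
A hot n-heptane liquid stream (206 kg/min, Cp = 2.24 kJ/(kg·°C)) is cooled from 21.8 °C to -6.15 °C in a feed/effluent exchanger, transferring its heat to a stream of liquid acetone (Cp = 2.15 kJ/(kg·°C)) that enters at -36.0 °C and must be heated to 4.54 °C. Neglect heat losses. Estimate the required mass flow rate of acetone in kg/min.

ṁ_c = 148 kg/min

Heat released by hot stream: Q = 206 × 2.24 × (21.8 − -6.15) = 12897 kJ/min
Energy balance on cold side (adiabatic exchanger): Q = ṁ_c·Cp_c·(T_c,out − T_c,in)
ṁ_c = 12897 / [2.15 × (4.54 − -36.0)] = 147.97 kg/min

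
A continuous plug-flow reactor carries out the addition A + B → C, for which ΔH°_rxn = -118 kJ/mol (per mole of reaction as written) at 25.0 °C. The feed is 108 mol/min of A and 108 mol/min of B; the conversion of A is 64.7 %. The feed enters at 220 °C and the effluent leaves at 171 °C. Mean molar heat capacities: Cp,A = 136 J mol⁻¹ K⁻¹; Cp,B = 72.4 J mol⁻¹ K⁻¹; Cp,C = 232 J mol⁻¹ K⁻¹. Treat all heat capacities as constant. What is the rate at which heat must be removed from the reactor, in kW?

Extent of reaction ξ = 0.647 × 108 = 69.876 mol/min
Reaction term: ξ·ΔH°_rxn = 69.876 × -118 = -8245.4 kJ/min
Sensible, feed 220→25 °C: -4388.9 kJ/min
Outlet flows (mol/min): A 38.124, B 38.124, C 69.876
Sensible, products 25→171 °C: 3526.8 kJ/min
Q = ΔH = -9107.5 kJ/min = -151.79 kW
Heat removed = 151.79 kW

Q_out = 152 kW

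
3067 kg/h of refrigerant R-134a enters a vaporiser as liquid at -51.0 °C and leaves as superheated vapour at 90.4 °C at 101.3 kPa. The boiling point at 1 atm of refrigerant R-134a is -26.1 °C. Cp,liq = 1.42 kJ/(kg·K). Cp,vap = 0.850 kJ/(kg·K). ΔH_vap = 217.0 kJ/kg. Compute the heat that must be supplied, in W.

Q = 299000 W

liquid -51.0→-26.1 °C: 35.358 kJ/kg
vaporisation at -26.1 °C: 217 kJ/kg
vapour -26.1→90.4 °C: 99.025 kJ/kg
Δh = 35.358 + 217 + 99.025 = 351.38 kJ/kg
Q = ṁ·Δh = 3067 kg/h × 351.38 kJ/kg = 1.0777e+06 kJ/h
|Q| = 299.36 kW = 299360 W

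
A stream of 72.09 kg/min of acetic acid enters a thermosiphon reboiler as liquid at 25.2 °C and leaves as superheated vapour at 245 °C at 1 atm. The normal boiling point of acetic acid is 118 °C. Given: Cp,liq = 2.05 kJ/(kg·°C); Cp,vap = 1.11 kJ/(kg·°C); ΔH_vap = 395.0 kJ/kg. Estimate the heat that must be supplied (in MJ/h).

Q = 3140 MJ/h

liquid 25.2→118 °C: 190.24 kJ/kg
vaporisation at 118 °C: 395 kJ/kg
vapour 118→245 °C: 140.97 kJ/kg
Δh = 190.24 + 395 + 140.97 = 726.21 kJ/kg
Q = ṁ·Δh = 72.09 kg/min × 726.21 kJ/kg = 52352 kJ/min
|Q| = 872.54 kW = 3141.1 MJ/h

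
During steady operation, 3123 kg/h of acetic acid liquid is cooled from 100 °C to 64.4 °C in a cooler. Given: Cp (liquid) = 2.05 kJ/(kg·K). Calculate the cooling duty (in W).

Q = ṁ·Cp·ΔT = 3123 × 2.05 × (64.4 − 100) = -227920 kJ/h
Converting: 227920 / 3600 s = 63.31 kW
Cooling duty = 63310 W

Q_c = 63300 W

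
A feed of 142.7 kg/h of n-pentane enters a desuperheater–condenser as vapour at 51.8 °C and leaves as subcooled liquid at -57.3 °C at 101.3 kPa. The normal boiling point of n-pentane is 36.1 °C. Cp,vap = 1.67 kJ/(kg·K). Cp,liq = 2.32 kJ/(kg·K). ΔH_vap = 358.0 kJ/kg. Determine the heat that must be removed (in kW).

vapour 51.8→36.1 °C: -26.219 kJ/kg
condensation at 36.1 °C: -358 kJ/kg
liquid 36.1→-57.3 °C: -216.69 kJ/kg
Δh = -26.219 + -358 + -216.69 = -600.91 kJ/kg
Q = ṁ·Δh = 142.7 kg/h × -600.91 kJ/kg = -85749 kJ/h
|Q| = 23.819 kW

Q_c = 23.8 kW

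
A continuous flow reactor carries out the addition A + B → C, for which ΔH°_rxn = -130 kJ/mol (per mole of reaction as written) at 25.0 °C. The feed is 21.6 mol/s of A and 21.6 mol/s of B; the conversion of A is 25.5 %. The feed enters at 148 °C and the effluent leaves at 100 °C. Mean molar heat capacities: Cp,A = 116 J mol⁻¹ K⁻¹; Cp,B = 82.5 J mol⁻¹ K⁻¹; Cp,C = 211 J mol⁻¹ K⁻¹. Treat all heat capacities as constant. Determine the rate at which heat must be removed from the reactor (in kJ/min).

Q_out = 55000 kJ/min

Extent of reaction ξ = 0.255 × 21.6 = 5.508 mol/s
Reaction term: ξ·ΔH°_rxn = 5.508 × -130 = -716.04 kJ/s
Sensible, feed 148→25 °C: -527.37 kJ/s
Outlet flows (mol/s): A 16.092, B 16.092, C 5.508
Sensible, products 25→100 °C: 326.73 kJ/s
Q = ΔH = -916.68 kJ/s = -916.68 kW
Heat removed = 55001 kJ/min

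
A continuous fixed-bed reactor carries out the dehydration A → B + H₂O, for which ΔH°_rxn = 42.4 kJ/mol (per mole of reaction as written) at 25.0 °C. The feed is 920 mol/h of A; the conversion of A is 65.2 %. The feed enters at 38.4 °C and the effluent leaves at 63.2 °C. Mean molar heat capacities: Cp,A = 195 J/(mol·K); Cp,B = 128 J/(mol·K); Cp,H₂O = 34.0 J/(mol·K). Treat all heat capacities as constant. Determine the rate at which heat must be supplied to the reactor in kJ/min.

Extent of reaction ξ = 0.652 × 920 = 599.84 mol/h
Reaction term: ξ·ΔH°_rxn = 599.84 × 42.4 = 25433 kJ/h
Sensible, feed 38.4→25 °C: -2404 kJ/h
Outlet flows (mol/h): A 320.16, B 599.84, H₂O 599.84
Sensible, products 25→63.2 °C: 6096.9 kJ/h
Q = ΔH = 29126 kJ/h = 8.0906 kW
Heat supplied = 485.44 kJ/min

Q_in = 485 kJ/min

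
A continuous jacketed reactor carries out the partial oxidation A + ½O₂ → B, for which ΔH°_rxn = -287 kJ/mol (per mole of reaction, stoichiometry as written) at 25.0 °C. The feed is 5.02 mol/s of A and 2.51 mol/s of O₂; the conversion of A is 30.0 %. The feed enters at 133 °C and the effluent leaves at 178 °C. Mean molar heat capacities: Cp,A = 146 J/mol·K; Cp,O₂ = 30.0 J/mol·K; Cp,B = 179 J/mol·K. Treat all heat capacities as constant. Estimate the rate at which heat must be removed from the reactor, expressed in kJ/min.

Q_out = 23500 kJ/min

Extent of reaction ξ = 0.300 × 5.02 = 1.506 mol/s
Reaction term: ξ·ΔH°_rxn = 1.506 × -287 = -432.22 kJ/s
Sensible, feed 133→25 °C: -87.288 kJ/s
Outlet flows (mol/s): A 3.514, O₂ 1.757, B 1.506
Sensible, products 25→178 °C: 127.81 kJ/s
Q = ΔH = -391.7 kJ/s = -391.7 kW
Heat removed = 23502 kJ/min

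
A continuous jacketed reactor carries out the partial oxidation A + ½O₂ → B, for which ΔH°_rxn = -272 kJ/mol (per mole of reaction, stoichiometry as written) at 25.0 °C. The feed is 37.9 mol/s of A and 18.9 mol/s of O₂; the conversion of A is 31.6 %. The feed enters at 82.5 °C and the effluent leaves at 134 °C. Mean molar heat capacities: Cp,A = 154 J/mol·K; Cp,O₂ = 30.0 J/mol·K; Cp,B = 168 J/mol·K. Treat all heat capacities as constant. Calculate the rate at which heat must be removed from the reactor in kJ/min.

Q_out = 176000 kJ/min

Extent of reaction ξ = 0.316 × 37.9 = 11.976 mol/s
Reaction term: ξ·ΔH°_rxn = 11.976 × -272 = -3257.6 kJ/s
Sensible, feed 82.5→25 °C: -368.21 kJ/s
Outlet flows (mol/s): A 25.924, O₂ 12.912, B 11.976
Sensible, products 25→134 °C: 696.69 kJ/s
Q = ΔH = -2929.1 kJ/s = -2929.1 kW
Heat removed = 175750 kJ/min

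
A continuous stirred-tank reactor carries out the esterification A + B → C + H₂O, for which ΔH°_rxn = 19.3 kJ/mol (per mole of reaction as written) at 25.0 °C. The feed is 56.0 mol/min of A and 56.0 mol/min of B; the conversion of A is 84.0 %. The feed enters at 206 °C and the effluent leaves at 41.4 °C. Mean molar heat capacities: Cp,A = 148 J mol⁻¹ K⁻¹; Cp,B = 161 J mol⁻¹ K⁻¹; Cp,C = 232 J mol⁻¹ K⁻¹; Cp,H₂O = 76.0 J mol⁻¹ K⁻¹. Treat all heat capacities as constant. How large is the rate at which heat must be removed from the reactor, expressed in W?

Q_out = 32400 W

Extent of reaction ξ = 0.840 × 56.0 = 47.04 mol/min
Reaction term: ξ·ΔH°_rxn = 47.04 × 19.3 = 907.87 kJ/min
Sensible, feed 206→25 °C: -3132 kJ/min
Outlet flows (mol/min): A 8.96, B 8.96, C 47.04, H₂O 47.04
Sensible, products 25→41.4 °C: 283.01 kJ/min
Q = ΔH = -1941.1 kJ/min = -32.352 kW
Heat removed = 32352 W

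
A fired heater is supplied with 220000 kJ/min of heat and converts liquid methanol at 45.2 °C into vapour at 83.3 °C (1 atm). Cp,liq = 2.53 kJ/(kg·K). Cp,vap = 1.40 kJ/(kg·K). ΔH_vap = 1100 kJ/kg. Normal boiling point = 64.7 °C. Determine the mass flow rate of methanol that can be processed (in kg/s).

ṁ = 3.12 kg/s

Δh = 2.53×(64.7−45.2) + 1100 + 1.40×(83.3−64.7) = 1175.4 kJ/kg
Q = 220000 kJ/min = 3666.7 kJ/s = 3666.7 kJ/s
ṁ = Q/Δh = 3666.7 / 1175.4 = 3.1196 kg/s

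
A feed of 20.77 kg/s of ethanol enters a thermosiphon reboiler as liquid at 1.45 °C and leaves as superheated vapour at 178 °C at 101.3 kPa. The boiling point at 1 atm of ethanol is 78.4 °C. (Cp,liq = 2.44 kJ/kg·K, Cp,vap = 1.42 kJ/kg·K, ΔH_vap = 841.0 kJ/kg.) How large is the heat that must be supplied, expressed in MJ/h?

Q = 87500 MJ/h

liquid 1.45→78.4 °C: 187.76 kJ/kg
vaporisation at 78.4 °C: 841 kJ/kg
vapour 78.4→178 °C: 141.43 kJ/kg
Δh = 187.76 + 841 + 141.43 = 1170.2 kJ/kg
Q = ṁ·Δh = 20.77 kg/s × 1170.2 kJ/kg = 24305 kJ/s
|Q| = 24305 kW = 87497 MJ/h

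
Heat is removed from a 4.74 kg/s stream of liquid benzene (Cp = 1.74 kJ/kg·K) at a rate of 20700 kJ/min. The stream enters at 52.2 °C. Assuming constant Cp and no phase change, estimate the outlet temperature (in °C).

T_out = 10.4 °C

Q = 20700 kJ/min = 345 kJ/s
ΔT = Q/(ṁ·Cp) = 345/(4.74×1.74) = 41.83 K
T_out = 52.2 − 41.83 = 10.37 °C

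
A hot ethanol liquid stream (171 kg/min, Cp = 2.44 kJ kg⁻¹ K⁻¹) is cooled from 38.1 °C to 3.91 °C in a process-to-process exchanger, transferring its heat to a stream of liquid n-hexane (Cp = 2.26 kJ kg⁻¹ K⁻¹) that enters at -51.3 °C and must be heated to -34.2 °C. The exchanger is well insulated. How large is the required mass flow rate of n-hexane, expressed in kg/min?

Heat released by hot stream: Q = 171 × 2.44 × (38.1 − 3.91) = 14265 kJ/min
Energy balance on cold side (adiabatic exchanger): Q = ṁ_c·Cp_c·(T_c,out − T_c,in)
ṁ_c = 14265 / [2.26 × (-34.2 − -51.3)] = 369.13 kg/min

ṁ_c = 369 kg/min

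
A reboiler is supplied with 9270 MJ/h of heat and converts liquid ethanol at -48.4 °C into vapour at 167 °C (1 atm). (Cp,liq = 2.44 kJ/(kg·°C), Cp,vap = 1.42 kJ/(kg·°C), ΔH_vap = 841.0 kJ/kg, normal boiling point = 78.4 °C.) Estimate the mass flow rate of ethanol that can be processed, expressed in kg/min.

Δh = 2.44×(78.4−-48.4) + 841.0 + 1.42×(167−78.4) = 1276.2 kJ/kg
Q = 9270 MJ/h = 2575 kJ/s = 154500 kJ/min
ṁ = Q/Δh = 154500 / 1276.2 = 121.06 kg/min

ṁ = 121 kg/min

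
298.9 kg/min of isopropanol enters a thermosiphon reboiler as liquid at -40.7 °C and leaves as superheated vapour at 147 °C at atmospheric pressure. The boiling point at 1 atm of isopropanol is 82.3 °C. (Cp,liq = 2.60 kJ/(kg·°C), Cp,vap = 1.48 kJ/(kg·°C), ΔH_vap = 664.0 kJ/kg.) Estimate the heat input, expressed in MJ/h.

liquid -40.7→82.3 °C: 319.8 kJ/kg
vaporisation at 82.3 °C: 664 kJ/kg
vapour 82.3→147 °C: 95.756 kJ/kg
Δh = 319.8 + 664 + 95.756 = 1079.6 kJ/kg
Q = ṁ·Δh = 298.9 kg/min × 1079.6 kJ/kg = 322680 kJ/min
|Q| = 5378 kW = 19361 MJ/h

Q = 19400 MJ/h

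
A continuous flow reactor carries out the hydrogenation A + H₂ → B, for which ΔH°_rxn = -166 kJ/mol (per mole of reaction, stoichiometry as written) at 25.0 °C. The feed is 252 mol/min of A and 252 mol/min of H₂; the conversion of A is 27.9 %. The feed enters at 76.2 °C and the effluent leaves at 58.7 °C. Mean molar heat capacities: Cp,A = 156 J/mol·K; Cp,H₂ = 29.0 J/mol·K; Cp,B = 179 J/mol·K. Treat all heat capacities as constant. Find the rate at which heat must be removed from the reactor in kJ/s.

Q_out = 208 kJ/s

Extent of reaction ξ = 0.279 × 252 = 70.308 mol/min
Reaction term: ξ·ΔH°_rxn = 70.308 × -166 = -11671 kJ/min
Sensible, feed 76.2→25 °C: -2386.9 kJ/min
Outlet flows (mol/min): A 181.69, H₂ 181.69, B 70.308
Sensible, products 25→58.7 °C: 1556.9 kJ/min
Q = ΔH = -12501 kJ/min = -208.35 kW
Heat removed = 208.35 kJ/s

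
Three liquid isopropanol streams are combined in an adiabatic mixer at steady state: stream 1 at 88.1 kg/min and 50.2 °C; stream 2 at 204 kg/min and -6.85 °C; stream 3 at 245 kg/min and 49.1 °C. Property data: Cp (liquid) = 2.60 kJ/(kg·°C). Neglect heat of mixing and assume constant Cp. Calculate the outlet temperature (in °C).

T_out = 28.0 °C

Adiabatic, steady state ⇒ Σ ṁᵢCp,ᵢ(T_out − Tᵢ) = 0
T_out = Σ ṁᵢCp,ᵢTᵢ / Σ ṁᵢCp,ᵢ
      = 39142 / 1396.5 = 28.03 °C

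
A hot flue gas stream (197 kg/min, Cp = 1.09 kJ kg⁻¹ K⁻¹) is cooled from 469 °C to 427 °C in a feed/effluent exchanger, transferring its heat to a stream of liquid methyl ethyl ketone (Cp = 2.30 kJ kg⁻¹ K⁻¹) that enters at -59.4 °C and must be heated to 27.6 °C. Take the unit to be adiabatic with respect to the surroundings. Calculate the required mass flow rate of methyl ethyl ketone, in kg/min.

Heat released by hot stream: Q = 197 × 1.09 × (469 − 427) = 9018.7 kJ/min
Energy balance on cold side (adiabatic exchanger): Q = ṁ_c·Cp_c·(T_c,out − T_c,in)
ṁ_c = 9018.7 / [2.30 × (27.6 − -59.4)] = 45.071 kg/min

ṁ_c = 45.1 kg/min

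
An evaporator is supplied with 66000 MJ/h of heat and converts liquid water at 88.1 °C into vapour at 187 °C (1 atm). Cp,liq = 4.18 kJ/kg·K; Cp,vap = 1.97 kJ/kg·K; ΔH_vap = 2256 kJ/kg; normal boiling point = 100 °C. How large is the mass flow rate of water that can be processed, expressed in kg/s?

ṁ = 7.40 kg/s

Δh = 4.18×(100−88.1) + 2256 + 1.97×(187−100) = 2477.1 kJ/kg
Q = 66000 MJ/h = 18333 kJ/s = 18333 kJ/s
ṁ = Q/Δh = 18333 / 2477.1 = 7.401 kg/s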